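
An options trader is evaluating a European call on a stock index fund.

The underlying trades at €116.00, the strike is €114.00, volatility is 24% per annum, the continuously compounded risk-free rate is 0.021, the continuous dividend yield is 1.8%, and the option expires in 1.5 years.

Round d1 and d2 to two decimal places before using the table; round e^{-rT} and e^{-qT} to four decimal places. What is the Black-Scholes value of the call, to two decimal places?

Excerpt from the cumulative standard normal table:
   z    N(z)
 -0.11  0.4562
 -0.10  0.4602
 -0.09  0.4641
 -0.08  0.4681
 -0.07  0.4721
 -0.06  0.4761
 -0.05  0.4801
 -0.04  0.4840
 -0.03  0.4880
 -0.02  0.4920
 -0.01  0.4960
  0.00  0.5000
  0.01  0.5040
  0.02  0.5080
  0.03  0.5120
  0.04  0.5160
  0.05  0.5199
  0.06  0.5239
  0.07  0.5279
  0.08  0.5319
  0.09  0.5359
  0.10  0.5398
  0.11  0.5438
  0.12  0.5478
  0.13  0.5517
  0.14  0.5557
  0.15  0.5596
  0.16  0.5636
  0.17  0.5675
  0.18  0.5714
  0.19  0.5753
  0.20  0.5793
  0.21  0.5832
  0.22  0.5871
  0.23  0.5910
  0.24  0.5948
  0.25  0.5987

σ√T = 0.24·√1.5 = 0.2939
d₁ = [ln(116/114) + (0.021 − 0.018 + 0.24²/2)·1.5] / 0.2939 = [0.0174 + 0.0477] / 0.2939 = 0.2214 → 0.22
d₂ = d₁ − σ√T = 0.2214 − 0.2939 = -0.0725 → -0.07
exp(−qT) = exp(−0.018·1.5) = 0.9734;  exp(−rT) = exp(−0.021·1.5) = 0.9690
N(d₁) = N(0.22) = 0.5871;  N(d₂) = N(-0.07) = 0.4721
C = 116·0.9734·0.5871 − 114·0.9690·0.4721 = 66.2920 − 52.1510 = 14.1410

€14.14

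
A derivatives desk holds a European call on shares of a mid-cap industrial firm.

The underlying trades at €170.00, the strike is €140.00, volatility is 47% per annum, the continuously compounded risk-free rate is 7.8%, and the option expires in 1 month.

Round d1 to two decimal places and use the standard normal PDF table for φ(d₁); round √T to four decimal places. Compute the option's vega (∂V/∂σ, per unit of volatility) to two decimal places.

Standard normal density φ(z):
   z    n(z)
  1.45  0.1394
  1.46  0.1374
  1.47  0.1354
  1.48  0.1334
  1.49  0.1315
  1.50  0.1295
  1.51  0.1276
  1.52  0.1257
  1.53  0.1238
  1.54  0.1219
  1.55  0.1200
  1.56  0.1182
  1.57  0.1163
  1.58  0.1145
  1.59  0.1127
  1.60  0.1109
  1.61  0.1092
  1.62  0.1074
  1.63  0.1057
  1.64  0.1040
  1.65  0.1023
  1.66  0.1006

T = 0.08333;  σ√T = 0.1357
ln(S/K) + (r + σ²/2)T = ln(170/140) + (0.078 + 0.47²/2)·0.08333 = 0.1942 + 0.0157 = 0.2099
d₁ = 0.2099 / 0.1357 = 1.5468 → 1.55
√T = √0.08333 = 0.2887
φ(d₁) = φ(1.55) = 0.1200
vega = S·φ(d₁)·√T = 170·0.1200·0.2887 = 5.8895
(Call and put vega coincide under Black-Scholes.)

5.89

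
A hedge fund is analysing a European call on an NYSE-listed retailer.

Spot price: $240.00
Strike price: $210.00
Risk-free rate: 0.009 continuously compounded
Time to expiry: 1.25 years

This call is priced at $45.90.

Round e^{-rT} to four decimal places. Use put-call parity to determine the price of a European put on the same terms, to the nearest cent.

$13.55

e^(−rT) = e^(−0.009·1.25) = 0.9888
Put-call parity: C − P = S − K·e^(−rT) = 240 − 210·0.9888 = 240 − 207.6480 = 32.3520
P = C − (C − P) = 45.90 − (32.3520) = 13.5480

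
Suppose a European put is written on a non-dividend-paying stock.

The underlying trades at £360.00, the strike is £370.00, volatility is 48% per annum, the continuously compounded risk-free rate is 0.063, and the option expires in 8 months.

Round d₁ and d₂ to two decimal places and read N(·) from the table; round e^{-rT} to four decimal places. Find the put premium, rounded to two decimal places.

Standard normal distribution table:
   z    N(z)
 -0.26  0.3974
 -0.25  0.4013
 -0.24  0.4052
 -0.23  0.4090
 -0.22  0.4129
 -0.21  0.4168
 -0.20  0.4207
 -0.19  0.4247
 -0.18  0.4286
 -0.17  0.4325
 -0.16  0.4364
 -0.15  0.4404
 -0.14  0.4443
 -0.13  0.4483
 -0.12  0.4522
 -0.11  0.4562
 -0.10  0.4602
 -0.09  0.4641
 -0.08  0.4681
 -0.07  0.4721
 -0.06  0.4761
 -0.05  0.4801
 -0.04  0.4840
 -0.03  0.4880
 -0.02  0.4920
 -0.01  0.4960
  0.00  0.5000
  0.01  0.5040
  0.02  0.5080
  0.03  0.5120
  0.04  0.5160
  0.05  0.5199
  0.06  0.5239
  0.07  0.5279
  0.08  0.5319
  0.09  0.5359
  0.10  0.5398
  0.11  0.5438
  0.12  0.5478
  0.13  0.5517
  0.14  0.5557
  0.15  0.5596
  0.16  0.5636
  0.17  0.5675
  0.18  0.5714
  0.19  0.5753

£52.72

σ√T = 0.48·√0.6667 = 0.3919
d₁ = [ln(360/370) + (0.063 + 0.48²/2)·0.6667] / 0.3919 = [-0.0274 + 0.1188] / 0.3919 = 0.2332 ⇒ 0.23
d₂ = d₁ − σ√T = 0.2332 − 0.3919 = -0.1587 ⇒ -0.16
exp(−rT) = exp(−0.063·0.6667) = 0.9589
P = 370·0.9589·N(0.16) − 360·N(-0.23) = 370·0.9589·0.5636 − 360·0.4090 = 199.9613 − 147.2400 = 52.7213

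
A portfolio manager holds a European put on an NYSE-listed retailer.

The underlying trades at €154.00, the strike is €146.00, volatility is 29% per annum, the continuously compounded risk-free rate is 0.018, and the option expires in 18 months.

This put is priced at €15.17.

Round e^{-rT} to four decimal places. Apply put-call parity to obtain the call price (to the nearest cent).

exp(−rT) = exp(−0.018·1.5) = 0.9734
Put-call parity: C − P = S − K·e^(−rT) = 154 − 146·0.9734 = 154 − 142.1164 = 11.8836
C = P + (C − P) = 15.17 + (11.8836) = 27.0536

€27.05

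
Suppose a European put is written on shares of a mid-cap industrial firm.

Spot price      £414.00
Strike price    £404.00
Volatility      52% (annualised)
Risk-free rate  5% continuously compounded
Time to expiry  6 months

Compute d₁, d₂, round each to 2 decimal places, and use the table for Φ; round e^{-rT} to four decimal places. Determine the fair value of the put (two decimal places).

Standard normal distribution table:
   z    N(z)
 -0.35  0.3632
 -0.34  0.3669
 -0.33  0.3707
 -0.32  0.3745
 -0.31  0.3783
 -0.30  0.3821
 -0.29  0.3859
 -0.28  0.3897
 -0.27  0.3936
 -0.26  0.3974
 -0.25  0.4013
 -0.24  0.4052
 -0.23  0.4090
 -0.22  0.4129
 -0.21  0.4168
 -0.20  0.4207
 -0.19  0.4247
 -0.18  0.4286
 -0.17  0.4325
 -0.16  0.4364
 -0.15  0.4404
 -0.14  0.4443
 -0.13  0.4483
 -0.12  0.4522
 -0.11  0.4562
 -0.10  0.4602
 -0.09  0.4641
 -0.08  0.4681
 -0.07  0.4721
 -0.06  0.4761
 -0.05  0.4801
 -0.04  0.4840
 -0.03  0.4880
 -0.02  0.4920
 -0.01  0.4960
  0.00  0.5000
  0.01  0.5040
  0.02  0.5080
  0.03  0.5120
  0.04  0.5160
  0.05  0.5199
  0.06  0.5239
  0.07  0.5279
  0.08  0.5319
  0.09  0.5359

σ√T = 0.52 × 0.7071 = 0.3677
d₁ = [ln(414/404) + (0.05 + 0.52²/2)·0.5] / 0.3677 = [0.0245 + 0.0926] / 0.3677 = 0.3183 ≈ 0.32
d₂ = d₁ − σ√T = 0.3183 − 0.3677 = -0.0494 ≈ -0.05
exp(−rT) = exp(−0.05·0.5) = 0.9753
P = 404·0.9753·N(0.05) − 414·N(-0.32) = 404·0.9753·0.5199 − 414·0.3745 = 204.8516 − 155.0430 = 49.8086

£49.81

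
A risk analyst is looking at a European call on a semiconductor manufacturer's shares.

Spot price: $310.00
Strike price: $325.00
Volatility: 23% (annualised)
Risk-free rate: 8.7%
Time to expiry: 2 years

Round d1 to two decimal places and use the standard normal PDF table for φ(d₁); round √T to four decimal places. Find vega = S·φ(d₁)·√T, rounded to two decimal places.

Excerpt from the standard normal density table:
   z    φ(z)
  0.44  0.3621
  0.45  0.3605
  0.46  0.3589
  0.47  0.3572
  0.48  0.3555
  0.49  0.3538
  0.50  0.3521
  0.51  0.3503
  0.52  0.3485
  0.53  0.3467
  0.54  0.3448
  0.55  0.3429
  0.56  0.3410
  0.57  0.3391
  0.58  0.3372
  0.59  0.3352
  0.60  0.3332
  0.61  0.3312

150.33

σ√T = 0.23 × 1.4142 = 0.3253
d₁ = [ln(310/325) + (0.087 + 0.23²/2)·2] / 0.3253 = [-0.0473 + 0.2269] / 0.3253 = 0.5523 → 0.55
√T = √2 = 1.4142
φ(d₁) = φ(0.55) = 0.3429
vega = S·φ(d₁)·√T = 310·0.3429·1.4142 = 150.3280
(Call and put vega coincide under Black-Scholes.)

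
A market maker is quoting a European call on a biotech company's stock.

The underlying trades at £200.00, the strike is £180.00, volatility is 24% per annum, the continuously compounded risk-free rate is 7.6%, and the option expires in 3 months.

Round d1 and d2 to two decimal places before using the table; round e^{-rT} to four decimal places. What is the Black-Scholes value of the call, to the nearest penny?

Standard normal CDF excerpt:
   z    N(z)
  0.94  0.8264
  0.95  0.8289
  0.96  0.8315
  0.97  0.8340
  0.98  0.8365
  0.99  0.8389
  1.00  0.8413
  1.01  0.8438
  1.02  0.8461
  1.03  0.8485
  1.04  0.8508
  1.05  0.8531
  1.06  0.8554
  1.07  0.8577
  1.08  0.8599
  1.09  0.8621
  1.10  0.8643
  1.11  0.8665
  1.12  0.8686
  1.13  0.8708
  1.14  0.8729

£25.12

σ√T = 0.24·√0.25 = 0.1200
d₁ = [ln(200/180) + (0.076 + 0.24²/2)·0.25] / 0.1200 = [0.1054 + 0.0262] / 0.1200 = 1.0963 ⇒ 1.10
d₂ = d₁ − σ√T = 1.0963 − 0.1200 = 0.9763 ⇒ 0.98
exp(−rT) = exp(−0.076·0.25) = 0.9812
C = 200·N(1.10) − 180·0.9812·N(0.98) = 200·0.8643 − 180·0.9812·0.8365 = 172.8600 − 147.7393 = 25.1207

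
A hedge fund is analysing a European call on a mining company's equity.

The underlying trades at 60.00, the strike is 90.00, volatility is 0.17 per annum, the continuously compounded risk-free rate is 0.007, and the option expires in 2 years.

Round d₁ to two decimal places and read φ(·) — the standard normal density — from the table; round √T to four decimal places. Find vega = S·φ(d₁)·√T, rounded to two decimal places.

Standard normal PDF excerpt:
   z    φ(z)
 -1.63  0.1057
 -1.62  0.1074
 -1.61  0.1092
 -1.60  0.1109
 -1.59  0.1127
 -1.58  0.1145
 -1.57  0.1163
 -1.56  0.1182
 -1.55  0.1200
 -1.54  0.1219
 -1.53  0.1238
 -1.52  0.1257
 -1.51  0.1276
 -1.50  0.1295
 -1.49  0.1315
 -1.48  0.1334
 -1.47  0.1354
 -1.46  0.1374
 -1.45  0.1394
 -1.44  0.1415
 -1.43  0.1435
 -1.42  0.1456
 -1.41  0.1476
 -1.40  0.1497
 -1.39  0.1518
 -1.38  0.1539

σ√T = 0.17·√2 = 0.2404
d₁ = [ln(60/90) + (0.007 + 0.17²/2)·2] / 0.2404 = [-0.4055 + 0.0429] / 0.2404 = -1.5081 ≈ -1.51
√T = √2 = 1.4142
φ(d₁) = φ(-1.51) = 0.1276
vega = S·φ(d₁)·√T = 60·0.1276·1.4142 = 10.8271

10.83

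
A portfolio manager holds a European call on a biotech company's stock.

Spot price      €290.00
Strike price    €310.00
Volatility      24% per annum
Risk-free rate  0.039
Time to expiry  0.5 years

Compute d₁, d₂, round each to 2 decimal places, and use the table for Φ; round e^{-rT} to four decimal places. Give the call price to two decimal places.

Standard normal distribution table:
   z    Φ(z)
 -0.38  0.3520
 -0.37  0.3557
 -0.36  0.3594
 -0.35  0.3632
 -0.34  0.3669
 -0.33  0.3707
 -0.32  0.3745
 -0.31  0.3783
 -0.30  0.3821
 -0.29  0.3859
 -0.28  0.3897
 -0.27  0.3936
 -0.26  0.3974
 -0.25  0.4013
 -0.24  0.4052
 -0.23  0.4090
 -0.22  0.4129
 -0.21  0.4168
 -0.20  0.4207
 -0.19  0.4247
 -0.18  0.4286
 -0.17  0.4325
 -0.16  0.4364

€13.90

T = 0.5;  σ√T = 0.1697
d₁ = [ln(290/310) + (0.039 + 0.24²/2)·0.5] / 0.1697 = [-0.0667 + 0.0339] / 0.1697 = -0.1932 ≈ -0.19
d₂ = d₁ − σ√T = -0.1932 − 0.1697 = -0.3629 ≈ -0.36
e^(−rT) = e^(−0.039·0.5) = 0.9807
N(d₁) = N(-0.19) = 0.4247;  N(d₂) = N(-0.36) = 0.3594
C = 290·0.4247 − 310·0.9807·0.3594 = 123.1630 − 109.2637 = 13.8993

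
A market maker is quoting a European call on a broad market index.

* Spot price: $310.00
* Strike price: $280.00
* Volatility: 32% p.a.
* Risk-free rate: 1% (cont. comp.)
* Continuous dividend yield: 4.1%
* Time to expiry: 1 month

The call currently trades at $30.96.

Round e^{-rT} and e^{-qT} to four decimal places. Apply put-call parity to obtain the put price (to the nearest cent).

$1.79

e^(−qT) = e^(−0.041·0.08333) = 0.9966;  e^(−rT) = e^(−0.01·0.08333) = 0.9992
Put-call parity: C − P = S·e^(−qT) − K·e^(−rT) = 310·0.9966 − 280·0.9992 = 308.9460 − 279.7760 = 29.1700
P = C − (C − P) = 30.96 − (29.1700) = 1.7900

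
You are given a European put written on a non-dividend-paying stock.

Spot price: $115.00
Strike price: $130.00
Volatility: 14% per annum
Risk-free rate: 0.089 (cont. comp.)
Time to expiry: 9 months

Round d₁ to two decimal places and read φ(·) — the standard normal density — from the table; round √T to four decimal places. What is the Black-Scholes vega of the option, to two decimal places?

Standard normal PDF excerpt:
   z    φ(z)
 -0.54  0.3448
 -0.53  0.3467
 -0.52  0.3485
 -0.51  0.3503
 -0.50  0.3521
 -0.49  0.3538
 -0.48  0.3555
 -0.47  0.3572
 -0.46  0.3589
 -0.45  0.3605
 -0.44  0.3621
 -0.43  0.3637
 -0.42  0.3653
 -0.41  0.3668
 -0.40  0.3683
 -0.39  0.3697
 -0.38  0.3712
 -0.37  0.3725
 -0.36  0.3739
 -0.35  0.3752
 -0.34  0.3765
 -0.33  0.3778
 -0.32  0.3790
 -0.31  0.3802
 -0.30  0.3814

T = 0.75;  σ√T = 0.1212
ln(S/K) + (r + σ²/2)T = ln(115/130) + (0.089 + 0.14²/2)·0.75 = -0.1226 + 0.0741 = -0.0485
d₁ = -0.0485 / 0.1212 = -0.4000 which rounds to -0.40
√T = √0.75 = 0.8660
φ(d₁) = φ(-0.40) = 0.3683
vega = S·φ(d₁)·√T = 115·0.3683·0.8660 = 36.6790

36.68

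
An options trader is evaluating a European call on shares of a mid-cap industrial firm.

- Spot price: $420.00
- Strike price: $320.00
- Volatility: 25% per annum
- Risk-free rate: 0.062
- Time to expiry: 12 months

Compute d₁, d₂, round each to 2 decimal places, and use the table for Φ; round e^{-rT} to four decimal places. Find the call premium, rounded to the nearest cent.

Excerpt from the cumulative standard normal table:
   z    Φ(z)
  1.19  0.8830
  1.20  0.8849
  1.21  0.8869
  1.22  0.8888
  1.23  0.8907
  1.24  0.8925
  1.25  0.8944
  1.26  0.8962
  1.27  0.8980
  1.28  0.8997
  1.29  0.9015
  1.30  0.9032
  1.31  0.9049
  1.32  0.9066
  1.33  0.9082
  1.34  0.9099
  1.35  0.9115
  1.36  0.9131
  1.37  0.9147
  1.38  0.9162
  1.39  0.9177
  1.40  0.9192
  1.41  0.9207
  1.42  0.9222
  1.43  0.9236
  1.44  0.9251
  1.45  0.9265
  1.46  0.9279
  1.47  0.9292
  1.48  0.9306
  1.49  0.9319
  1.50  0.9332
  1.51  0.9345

$122.97

σ√T = 0.25 × 1.0000 = 0.2500
d₁ = [ln(420/320) + (0.062 + ½·0.25²)·1] / (σ√T) = (0.2719 + 0.0932) / 0.2500 = 1.4607 ≈ 1.46
d₂ = 1.4607 − 0.2500 = 1.2107 ≈ 1.21
exp(−rT) = exp(−0.062·1) = 0.9399
N(d₁) = N(1.46) = 0.9279;  N(d₂) = N(1.21) = 0.8869
C = 420·0.9279 − 320·0.9399·0.8869 = 389.7180 − 266.7511 = 122.9669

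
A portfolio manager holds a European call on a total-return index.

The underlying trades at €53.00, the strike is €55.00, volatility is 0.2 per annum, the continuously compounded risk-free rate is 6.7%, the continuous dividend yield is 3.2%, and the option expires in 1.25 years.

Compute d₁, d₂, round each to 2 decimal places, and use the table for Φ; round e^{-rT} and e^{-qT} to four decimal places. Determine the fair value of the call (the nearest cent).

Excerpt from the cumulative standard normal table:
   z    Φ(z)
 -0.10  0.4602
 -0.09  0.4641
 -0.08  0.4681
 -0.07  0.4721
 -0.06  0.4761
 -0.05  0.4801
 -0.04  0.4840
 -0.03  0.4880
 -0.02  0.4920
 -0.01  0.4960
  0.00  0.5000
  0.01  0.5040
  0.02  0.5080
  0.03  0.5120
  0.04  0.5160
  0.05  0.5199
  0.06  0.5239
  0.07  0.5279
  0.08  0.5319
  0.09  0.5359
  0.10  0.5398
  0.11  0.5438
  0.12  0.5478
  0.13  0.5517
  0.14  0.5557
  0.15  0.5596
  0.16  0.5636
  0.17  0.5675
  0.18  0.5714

€4.62

T = 1.25;  σ√T = 0.2236
d₁ = [ln(53/55) + (0.067 − 0.032 + 0.2²/2)·1.25] / 0.2236 = [-0.0370 + 0.0688] / 0.2236 = 0.1418 ⇒ 0.14
d₂ = d₁ − σ√T = 0.1418 − 0.2236 = -0.0818 ⇒ -0.08
e^(−qT) = e^(−0.032·1.25) = 0.9608;  e^(−rT) = e^(−0.067·1.25) = 0.9197
N(d₁) = N(0.14) = 0.5557;  N(d₂) = N(-0.08) = 0.4681
C = 53·0.9608·0.5557 − 55·0.9197·0.4681 = 28.2976 − 23.6781 = 4.6194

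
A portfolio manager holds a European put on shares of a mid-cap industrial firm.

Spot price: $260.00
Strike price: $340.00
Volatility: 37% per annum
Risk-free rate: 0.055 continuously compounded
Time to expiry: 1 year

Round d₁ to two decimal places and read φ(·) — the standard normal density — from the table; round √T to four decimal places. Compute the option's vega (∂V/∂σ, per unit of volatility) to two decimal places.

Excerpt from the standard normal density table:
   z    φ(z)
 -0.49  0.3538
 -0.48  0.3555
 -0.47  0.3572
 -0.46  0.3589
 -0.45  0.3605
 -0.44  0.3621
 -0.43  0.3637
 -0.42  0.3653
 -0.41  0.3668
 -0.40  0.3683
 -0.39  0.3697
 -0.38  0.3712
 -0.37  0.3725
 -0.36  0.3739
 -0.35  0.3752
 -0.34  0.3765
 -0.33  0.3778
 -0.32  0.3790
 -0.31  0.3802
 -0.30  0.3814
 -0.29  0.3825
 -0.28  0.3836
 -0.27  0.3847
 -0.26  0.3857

96.12

σ√T = 0.37 × 1.0000 = 0.3700
ln(S/K) + (r + σ²/2)T = ln(260/340) + (0.055 + 0.37²/2)·1 = -0.2683 + 0.1235 = -0.1448
d₁ = -0.1448 / 0.3700 = -0.3914 → -0.39
√T = √1 = 1.0000
φ(d₁) = φ(-0.39) = 0.3697
vega = S·φ(d₁)·√T = 260·0.3697·1.0000 = 96.1220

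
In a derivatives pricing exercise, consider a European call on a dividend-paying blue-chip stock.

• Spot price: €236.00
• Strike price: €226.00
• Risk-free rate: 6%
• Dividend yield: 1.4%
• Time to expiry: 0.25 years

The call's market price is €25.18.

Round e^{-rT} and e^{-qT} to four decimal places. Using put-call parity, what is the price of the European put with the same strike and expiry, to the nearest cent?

€12.64

exp(−qT) = exp(−0.014·0.25) = 0.9965;  exp(−rT) = exp(−0.06·0.25) = 0.9851
Put-call parity: C − P = S·e^(−qT) − K·e^(−rT) = 236·0.9965 − 226·0.9851 = 235.1740 − 222.6326 = 12.5414
P = C − (C − P) = 25.18 − (12.5414) = 12.6386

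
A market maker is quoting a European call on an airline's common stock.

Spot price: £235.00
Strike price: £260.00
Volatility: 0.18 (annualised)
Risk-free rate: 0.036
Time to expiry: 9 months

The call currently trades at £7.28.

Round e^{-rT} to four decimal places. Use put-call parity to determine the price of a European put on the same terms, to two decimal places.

exp(−rT) = exp(−0.036·0.75) = 0.9734
Put-call parity: C − P = S − K·e^(−rT) = 235 − 260·0.9734 = 235 − 253.0840 = -18.0840
P = C − (C − P) = 7.28 − (-18.0840) = 25.3640

£25.36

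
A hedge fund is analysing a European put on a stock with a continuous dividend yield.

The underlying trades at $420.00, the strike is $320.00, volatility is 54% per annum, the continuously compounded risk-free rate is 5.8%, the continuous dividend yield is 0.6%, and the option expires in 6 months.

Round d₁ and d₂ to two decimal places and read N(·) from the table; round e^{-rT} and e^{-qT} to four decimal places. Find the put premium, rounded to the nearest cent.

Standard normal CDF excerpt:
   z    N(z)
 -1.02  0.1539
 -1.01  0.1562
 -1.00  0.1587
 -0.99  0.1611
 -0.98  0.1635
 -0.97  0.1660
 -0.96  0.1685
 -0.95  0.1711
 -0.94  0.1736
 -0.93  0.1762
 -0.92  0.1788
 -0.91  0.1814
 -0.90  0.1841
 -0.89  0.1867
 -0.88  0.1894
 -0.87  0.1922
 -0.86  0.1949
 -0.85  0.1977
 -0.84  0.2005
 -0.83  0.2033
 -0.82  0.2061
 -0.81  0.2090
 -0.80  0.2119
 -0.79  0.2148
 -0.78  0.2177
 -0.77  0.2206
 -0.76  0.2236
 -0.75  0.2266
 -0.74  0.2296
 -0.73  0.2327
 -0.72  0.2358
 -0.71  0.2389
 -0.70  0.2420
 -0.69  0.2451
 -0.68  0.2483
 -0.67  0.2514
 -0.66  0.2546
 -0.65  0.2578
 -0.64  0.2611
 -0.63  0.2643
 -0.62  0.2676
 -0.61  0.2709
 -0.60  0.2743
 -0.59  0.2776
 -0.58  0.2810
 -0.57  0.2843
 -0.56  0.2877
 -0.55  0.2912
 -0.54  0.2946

T = 0.5;  σ√T = 0.3818
d₁ = [ln(420/320) + (0.058 − 0.006 + 0.54²/2)·0.5] / 0.3818 = [0.2719 + 0.0989] / 0.3818 = 0.9712 ⇒ 0.97
d₂ = d₁ − σ√T = 0.9712 − 0.3818 = 0.5893 ⇒ 0.59
e^(−qT) = e^(−0.006·0.5) = 0.9970;  e^(−rT) = e^(−0.058·0.5) = 0.9714
N(−d₂) = N(-0.59) = 0.2776;  N(−d₁) = N(-0.97) = 0.1660
P = 320·0.9714·0.2776 − 420·0.9970·0.1660 = 86.2914 − 69.5108 = 16.7806

$16.78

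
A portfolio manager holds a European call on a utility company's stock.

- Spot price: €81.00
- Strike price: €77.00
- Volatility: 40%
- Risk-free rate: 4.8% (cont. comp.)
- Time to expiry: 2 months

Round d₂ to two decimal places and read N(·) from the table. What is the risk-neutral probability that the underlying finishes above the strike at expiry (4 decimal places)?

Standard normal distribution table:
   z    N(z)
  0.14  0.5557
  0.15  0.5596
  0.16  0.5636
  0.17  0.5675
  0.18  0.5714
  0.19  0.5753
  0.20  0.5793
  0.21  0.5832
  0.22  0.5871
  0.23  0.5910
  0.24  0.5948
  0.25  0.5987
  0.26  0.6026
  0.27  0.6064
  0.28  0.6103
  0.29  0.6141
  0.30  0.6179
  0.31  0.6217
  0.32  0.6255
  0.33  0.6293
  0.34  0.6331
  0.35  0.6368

0.6103

σ√T = 0.4 × 0.4082 = 0.1633
d₁ = [ln(81/77) + (0.048 + 0.4²/2)·0.1667] / 0.1633 = [0.0506 + 0.0213] / 0.1633 = 0.4408 which rounds to 0.44
d₂ = d₁ − σ√T = 0.4408 − 0.1633 = 0.2775 which rounds to 0.28
Risk-neutral Pr[S_T > K] = N(d₂) = N(0.28) = 0.6103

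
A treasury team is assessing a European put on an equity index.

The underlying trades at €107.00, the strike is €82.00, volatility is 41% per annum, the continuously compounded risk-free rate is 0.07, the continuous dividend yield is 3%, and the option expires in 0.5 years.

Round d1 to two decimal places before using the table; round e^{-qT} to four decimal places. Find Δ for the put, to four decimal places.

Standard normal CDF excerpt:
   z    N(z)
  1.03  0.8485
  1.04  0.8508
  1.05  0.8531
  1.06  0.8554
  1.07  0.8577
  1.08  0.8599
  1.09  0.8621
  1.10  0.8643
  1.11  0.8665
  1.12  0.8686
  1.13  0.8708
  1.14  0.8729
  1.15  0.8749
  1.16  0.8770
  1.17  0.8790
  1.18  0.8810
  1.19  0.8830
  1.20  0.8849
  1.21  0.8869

σ√T = 0.41·√0.5 = 0.2899
d₁ = [ln(107/82) + (0.07 − 0.03 + ½·0.41²)·0.5] / (σ√T) = (0.2661 + 0.0620) / 0.2899 = 1.1318 ⇒ 1.13
N(d₁) = N(1.13) = 0.8708
Δ_put = e^(−qT)·(N(d₁) − 1) = 0.9851·(0.8708 − 1) = -0.1273

-0.1273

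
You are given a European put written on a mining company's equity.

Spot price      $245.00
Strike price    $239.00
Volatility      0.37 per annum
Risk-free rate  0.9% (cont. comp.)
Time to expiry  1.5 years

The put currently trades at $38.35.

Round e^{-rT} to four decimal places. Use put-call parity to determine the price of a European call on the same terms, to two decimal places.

$47.55

exp(−rT) = exp(−0.009·1.5) = 0.9866
Put-call parity: C − P = S − K·e^(−rT) = 245 − 239·0.9866 = 245 − 235.7974 = 9.2026
C = P + (C − P) = 38.35 + (9.2026) = 47.5526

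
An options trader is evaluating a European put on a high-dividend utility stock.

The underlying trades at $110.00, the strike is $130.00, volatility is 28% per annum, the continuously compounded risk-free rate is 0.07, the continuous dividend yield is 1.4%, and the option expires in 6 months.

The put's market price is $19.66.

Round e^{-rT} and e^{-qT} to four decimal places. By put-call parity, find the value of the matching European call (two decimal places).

e^(−qT) = e^(−0.014·0.5) = 0.9930;  e^(−rT) = e^(−0.07·0.5) = 0.9656
Put-call parity: C − P = S·e^(−qT) − K·e^(−rT) = 110·0.9930 − 130·0.9656 = 109.2300 − 125.5280 = -16.2980
C = P + (C − P) = 19.66 + (-16.2980) = 3.3620

$3.36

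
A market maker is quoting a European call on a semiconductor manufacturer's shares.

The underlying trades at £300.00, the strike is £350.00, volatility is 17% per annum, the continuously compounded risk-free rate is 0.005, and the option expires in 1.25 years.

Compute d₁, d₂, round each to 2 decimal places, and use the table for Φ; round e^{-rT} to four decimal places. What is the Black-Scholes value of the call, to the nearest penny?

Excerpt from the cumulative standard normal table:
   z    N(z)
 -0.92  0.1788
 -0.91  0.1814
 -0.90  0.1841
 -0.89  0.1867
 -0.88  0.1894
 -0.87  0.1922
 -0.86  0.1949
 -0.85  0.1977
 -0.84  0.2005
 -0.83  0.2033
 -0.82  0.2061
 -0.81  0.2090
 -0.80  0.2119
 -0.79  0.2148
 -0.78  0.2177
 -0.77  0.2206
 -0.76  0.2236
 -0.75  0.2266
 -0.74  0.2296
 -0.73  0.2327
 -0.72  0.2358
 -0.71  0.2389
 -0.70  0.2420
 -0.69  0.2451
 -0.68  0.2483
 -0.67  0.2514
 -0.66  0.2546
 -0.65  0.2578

£7.64

σ√T = 0.17 × 1.1180 = 0.1901
ln(S/K) + (r + σ²/2)T = ln(300/350) + (0.005 + 0.17²/2)·1.25 = -0.1542 + 0.0243 = -0.1298
d₁ = -0.1298 / 0.1901 = -0.6831 → -0.68
d₂ = d₁ − σ√T = -0.6831 − 0.1901 = -0.8732 → -0.87
e^(−rT) = e^(−0.005·1.25) = 0.9938
N(d₁) = N(-0.68) = 0.2483;  N(d₂) = N(-0.87) = 0.1922
C = 300·0.2483 − 350·0.9938·0.1922 = 74.4900 − 66.8529 = 7.6371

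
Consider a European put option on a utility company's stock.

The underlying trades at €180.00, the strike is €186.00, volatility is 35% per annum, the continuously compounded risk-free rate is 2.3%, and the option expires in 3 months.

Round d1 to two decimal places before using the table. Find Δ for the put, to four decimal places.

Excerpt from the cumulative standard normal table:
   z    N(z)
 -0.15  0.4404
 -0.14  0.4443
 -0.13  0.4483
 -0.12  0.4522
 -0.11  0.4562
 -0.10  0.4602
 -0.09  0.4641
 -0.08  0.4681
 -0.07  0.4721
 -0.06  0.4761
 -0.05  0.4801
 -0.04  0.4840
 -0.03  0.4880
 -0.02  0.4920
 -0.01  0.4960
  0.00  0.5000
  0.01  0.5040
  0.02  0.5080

T = 0.25;  σ√T = 0.1750
d₁ = [ln(180/186) + (0.023 + 0.35²/2)·0.25] / 0.1750 = [-0.0328 + 0.0211] / 0.1750 = -0.0670 ≈ -0.07
N(d₁) = N(-0.07) = 0.4721
Δ_put = N(d₁) − 1 = 0.4721 − 1 = -0.5279

-0.5279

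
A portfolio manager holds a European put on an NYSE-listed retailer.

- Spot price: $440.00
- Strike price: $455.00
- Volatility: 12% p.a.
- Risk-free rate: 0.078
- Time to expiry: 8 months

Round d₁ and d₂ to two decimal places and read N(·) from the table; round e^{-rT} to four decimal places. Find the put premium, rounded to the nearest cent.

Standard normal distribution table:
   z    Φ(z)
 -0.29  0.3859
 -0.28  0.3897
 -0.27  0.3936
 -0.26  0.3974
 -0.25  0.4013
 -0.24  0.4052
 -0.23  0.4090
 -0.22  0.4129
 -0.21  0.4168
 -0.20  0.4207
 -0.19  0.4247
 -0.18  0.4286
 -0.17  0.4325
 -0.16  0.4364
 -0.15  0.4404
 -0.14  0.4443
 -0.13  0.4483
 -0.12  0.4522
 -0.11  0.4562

$13.62

σ√T = 0.12 × 0.8165 = 0.0980
d₁ = [ln(440/455) + (0.078 + ½·0.12²)·0.6667] / (σ√T) = (-0.0335 + 0.0568) / 0.0980 = 0.2376 ≈ 0.24
d₂ = 0.2376 − 0.0980 = 0.1396 ≈ 0.14
e^(−rT) = e^(−0.078·0.6667) = 0.9493
N(−d₂) = N(-0.14) = 0.4443;  N(−d₁) = N(-0.24) = 0.4052
P = 455·0.9493·0.4443 − 440·0.4052 = 191.9072 − 178.2880 = 13.6192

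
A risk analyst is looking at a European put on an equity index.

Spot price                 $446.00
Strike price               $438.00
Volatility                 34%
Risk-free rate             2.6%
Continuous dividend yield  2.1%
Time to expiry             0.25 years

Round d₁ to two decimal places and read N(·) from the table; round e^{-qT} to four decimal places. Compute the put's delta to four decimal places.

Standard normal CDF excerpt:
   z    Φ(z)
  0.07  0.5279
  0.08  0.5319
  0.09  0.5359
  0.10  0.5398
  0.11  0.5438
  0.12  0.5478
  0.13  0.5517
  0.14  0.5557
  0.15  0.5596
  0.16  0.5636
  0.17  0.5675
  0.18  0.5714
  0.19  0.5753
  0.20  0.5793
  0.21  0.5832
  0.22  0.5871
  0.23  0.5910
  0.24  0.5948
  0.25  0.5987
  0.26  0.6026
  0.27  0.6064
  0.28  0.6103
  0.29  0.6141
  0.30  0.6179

σ√T = 0.34 × 0.5000 = 0.1700
d₁ = [ln(446/438) + (0.026 − 0.021 + ½·0.34²)·0.25] / (σ√T) = (0.0181 + 0.0157) / 0.1700 = 0.1988 which rounds to 0.20
N(d₁) = N(0.20) = 0.5793
Δ_put = e^(−qT)·(N(d₁) − 1) = 0.9948·(0.5793 − 1) = -0.4185

-0.4185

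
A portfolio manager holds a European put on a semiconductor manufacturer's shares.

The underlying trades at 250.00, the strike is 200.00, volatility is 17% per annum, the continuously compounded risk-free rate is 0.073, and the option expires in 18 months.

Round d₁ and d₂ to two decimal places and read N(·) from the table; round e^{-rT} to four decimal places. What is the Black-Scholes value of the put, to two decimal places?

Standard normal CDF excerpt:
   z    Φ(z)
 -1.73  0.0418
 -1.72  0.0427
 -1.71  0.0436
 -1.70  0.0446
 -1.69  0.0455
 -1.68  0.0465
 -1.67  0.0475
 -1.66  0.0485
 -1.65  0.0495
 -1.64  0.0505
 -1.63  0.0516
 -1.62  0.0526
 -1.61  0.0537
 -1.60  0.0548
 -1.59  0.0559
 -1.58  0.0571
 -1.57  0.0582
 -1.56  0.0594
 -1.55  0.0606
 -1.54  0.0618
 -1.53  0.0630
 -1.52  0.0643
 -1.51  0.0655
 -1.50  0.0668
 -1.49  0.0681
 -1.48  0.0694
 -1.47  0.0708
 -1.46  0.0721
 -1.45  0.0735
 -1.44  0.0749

σ√T = 0.17 × 1.2247 = 0.2082
d₁ = [ln(250/200) + (0.073 + 0.17²/2)·1.5] / 0.2082 = [0.2231 + 0.1312] / 0.2082 = 1.7018 which rounds to 1.70
d₂ = d₁ − σ√T = 1.7018 − 0.2082 = 1.4936 which rounds to 1.49
e^(−rT) = e^(−0.073·1.5) = 0.8963
P = 200·0.8963·N(-1.49) − 250·N(-1.70) = 200·0.8963·0.0681 − 250·0.0446 = 12.2076 − 11.1500 = 1.0576

1.06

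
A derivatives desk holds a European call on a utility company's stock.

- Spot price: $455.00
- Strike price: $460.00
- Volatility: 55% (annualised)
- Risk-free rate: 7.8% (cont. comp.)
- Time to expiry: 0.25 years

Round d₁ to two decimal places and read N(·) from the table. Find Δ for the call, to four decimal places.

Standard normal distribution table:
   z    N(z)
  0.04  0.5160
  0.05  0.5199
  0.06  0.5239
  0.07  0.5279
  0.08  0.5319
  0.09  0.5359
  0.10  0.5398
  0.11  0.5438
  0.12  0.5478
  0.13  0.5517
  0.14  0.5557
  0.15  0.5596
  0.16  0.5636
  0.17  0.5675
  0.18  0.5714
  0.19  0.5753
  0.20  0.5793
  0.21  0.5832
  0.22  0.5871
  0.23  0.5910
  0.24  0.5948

σ√T = 0.55·√0.25 = 0.2750
d₁ = [ln(455/460) + (0.078 + 0.55²/2)·0.25] / 0.2750 = [-0.0109 + 0.0573] / 0.2750 = 0.1687 → 0.17
N(d₁) = N(0.17) = 0.5675
Δ_call = N(d₁) = 0.5675

0.5675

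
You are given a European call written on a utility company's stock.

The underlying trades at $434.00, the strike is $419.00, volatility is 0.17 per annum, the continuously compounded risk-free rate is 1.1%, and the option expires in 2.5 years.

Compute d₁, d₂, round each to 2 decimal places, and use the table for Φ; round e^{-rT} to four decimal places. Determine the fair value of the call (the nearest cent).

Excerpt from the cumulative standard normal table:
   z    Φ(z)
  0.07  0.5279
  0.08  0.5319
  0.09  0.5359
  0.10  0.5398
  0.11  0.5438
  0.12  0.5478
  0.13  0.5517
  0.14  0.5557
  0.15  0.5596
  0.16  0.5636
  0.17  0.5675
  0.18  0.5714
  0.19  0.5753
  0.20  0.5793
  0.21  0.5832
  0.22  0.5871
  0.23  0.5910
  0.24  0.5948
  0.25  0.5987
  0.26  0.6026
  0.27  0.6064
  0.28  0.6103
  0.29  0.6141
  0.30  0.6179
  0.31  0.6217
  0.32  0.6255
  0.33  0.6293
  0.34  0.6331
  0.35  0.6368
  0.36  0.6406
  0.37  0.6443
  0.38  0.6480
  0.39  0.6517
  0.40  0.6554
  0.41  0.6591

T = 2.5;  σ√T = 0.2688
d₁ = [ln(434/419) + (0.011 + ½·0.17²)·2.5] / (σ√T) = (0.0352 + 0.0636) / 0.2688 = 0.3676 ⇒ 0.37
d₂ = 0.3676 − 0.2688 = 0.0988 ⇒ 0.10
exp(−rT) = exp(−0.011·2.5) = 0.9729
C = 434·N(0.37) − 419·0.9729·N(0.10) = 434·0.6443 − 419·0.9729·0.5398 = 279.6262 − 220.0468 = 59.5794

$59.58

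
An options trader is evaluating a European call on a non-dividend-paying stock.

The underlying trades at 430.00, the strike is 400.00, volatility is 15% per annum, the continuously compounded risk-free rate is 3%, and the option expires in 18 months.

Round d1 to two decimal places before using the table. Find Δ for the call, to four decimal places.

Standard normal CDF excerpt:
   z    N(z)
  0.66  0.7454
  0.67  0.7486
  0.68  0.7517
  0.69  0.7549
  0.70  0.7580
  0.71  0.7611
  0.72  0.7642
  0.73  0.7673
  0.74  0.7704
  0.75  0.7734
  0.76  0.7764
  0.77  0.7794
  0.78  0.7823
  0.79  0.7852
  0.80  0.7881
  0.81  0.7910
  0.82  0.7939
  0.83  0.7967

0.7673

σ√T = 0.15·√1.5 = 0.1837
d₁ = [ln(430/400) + (0.03 + 0.15²/2)·1.5] / 0.1837 = [0.0723 + 0.0619] / 0.1837 = 0.7305 ⇒ 0.73
N(d₁) = N(0.73) = 0.7673
Δ_call = N(d₁) = 0.7673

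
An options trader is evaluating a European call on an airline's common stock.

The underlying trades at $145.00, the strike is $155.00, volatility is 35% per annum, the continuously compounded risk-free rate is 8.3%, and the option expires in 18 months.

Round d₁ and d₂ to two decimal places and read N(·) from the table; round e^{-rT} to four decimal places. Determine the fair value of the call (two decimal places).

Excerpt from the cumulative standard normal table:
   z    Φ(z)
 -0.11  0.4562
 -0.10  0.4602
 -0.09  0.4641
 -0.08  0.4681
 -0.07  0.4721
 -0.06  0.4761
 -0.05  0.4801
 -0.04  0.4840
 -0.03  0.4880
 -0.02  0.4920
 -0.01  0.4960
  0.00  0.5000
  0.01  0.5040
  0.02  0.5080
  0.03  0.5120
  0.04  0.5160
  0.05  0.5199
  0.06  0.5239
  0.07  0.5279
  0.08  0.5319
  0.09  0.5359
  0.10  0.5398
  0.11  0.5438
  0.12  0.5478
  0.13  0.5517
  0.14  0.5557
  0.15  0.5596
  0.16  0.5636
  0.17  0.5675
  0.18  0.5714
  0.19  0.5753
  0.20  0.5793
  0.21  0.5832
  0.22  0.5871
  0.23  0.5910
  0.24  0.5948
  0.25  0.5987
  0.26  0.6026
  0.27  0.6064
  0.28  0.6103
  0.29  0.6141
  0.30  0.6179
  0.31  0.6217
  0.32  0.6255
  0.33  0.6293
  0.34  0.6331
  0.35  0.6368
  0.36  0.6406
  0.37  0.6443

T = 1.5;  σ√T = 0.4287
d₁ = [ln(145/155) + (0.083 + ½·0.35²)·1.5] / (σ√T) = (-0.0667 + 0.2164) / 0.4287 = 0.3492 ⇒ 0.35
d₂ = 0.3492 − 0.4287 = -0.0795 ⇒ -0.08
e^(−rT) = e^(−0.083·1.5) = 0.8829
N(d₁) = N(0.35) = 0.6368;  N(d₂) = N(-0.08) = 0.4681
C = 145·0.6368 − 155·0.8829·0.4681 = 92.3360 − 64.0593 = 28.2767

$28.28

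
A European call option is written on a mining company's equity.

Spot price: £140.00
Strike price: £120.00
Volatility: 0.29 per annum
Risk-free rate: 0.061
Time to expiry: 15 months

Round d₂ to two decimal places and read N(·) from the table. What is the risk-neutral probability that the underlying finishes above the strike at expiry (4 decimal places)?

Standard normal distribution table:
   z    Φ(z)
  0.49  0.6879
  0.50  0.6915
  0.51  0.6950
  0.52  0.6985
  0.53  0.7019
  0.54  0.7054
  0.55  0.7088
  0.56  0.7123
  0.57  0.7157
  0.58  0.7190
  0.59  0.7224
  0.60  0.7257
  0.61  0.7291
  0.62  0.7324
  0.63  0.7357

0.7088

T = 1.25;  σ√T = 0.3242
d₁ = [ln(140/120) + (0.061 + 0.29²/2)·1.25] / 0.3242 = [0.1542 + 0.1288] / 0.3242 = 0.8727 → 0.87
d₂ = d₁ − σ√T = 0.8727 − 0.3242 = 0.5485 → 0.55
Pr(exercise) under Q = N(d₂) = 0.7088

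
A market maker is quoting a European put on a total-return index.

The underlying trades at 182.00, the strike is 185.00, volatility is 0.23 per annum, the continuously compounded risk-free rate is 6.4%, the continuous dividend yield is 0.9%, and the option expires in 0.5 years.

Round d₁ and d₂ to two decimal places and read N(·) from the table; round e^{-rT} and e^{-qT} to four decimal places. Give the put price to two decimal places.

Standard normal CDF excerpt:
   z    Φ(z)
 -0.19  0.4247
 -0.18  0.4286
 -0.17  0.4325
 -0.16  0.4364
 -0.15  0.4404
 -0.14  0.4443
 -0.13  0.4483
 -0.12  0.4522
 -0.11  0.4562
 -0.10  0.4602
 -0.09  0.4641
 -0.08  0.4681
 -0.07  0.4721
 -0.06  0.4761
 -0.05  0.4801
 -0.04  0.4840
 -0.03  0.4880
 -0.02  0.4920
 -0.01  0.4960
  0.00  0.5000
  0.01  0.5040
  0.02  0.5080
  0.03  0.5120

10.51

σ√T = 0.23·√0.5 = 0.1626
d₁ = [ln(182/185) + (0.064 − 0.009 + ½·0.23²)·0.5] / (σ√T) = (-0.0163 + 0.0407) / 0.1626 = 0.1499 ⇒ 0.15
d₂ = 0.1499 − 0.1626 = -0.0128 ⇒ -0.01
e^(−qT) = e^(−0.009·0.5) = 0.9955;  e^(−rT) = e^(−0.064·0.5) = 0.9685
P = 185·0.9685·N(0.01) − 182·0.9955·N(-0.15) = 185·0.9685·0.5040 − 182·0.9955·0.4404 = 90.3029 − 79.7921 = 10.5108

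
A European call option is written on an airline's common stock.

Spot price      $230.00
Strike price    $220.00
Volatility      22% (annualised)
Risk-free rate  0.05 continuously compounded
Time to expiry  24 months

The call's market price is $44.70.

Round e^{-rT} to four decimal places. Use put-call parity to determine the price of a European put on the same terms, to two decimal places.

e^(−rT) = e^(−0.05·2) = 0.9048
Put-call parity: C − P = S − K·e^(−rT) = 230 − 220·0.9048 = 230 − 199.0560 = 30.9440
P = C − (C − P) = 44.70 − (30.9440) = 13.7560

$13.76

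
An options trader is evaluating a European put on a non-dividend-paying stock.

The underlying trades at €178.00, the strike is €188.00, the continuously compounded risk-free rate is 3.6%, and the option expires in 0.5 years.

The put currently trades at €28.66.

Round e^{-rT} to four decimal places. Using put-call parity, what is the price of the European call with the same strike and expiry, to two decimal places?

€22.01

exp(−rT) = exp(−0.036·0.5) = 0.9822
Put-call parity: C − P = S − K·e^(−rT) = 178 − 188·0.9822 = 178 − 184.6536 = -6.6536
C = P + (C − P) = 28.66 + (-6.6536) = 22.0064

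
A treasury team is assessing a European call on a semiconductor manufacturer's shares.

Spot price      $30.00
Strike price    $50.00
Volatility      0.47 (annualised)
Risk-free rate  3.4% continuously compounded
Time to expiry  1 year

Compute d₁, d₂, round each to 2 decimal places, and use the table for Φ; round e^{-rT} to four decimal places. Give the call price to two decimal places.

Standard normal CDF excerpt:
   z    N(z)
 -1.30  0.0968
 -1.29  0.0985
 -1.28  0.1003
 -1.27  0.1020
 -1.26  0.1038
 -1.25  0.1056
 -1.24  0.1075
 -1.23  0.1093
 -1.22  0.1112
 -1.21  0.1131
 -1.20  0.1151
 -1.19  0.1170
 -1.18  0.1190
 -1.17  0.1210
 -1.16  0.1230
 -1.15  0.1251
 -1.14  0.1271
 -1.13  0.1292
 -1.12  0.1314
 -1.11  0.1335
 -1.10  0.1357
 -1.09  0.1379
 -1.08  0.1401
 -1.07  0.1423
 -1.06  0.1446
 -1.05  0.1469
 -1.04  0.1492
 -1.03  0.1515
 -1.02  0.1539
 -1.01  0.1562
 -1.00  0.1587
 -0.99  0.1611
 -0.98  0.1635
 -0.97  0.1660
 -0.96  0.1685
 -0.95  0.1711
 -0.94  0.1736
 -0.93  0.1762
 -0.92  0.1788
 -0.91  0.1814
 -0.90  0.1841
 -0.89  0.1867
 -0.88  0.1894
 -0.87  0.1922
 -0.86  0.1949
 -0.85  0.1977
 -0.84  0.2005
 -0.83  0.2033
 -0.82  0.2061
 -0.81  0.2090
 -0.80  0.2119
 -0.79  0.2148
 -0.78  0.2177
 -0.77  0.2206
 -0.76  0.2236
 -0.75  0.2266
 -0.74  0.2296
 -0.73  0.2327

$1.43

T = 1;  σ√T = 0.4700
ln(S/K) + (r + σ²/2)T = ln(30/50) + (0.034 + 0.47²/2)·1 = -0.5108 + 0.1444 = -0.3664
d₁ = -0.3664 / 0.4700 = -0.7795 → -0.78
d₂ = d₁ − σ√T = -0.7795 − 0.4700 = -1.2495 → -1.25
e^(−rT) = e^(−0.034·1) = 0.9666
N(d₁) = N(-0.78) = 0.2177;  N(d₂) = N(-1.25) = 0.1056
C = 30·0.2177 − 50·0.9666·0.1056 = 6.5310 − 5.1036 = 1.4274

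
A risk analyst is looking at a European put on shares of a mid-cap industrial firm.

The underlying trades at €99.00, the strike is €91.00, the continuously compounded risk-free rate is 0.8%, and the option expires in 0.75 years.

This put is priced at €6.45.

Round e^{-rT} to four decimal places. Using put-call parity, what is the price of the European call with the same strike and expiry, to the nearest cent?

e^(−rT) = e^(−0.008·0.75) = 0.9940
Put-call parity: C − P = S − K·e^(−rT) = 99 − 91·0.9940 = 99 − 90.4540 = 8.5460
C = P + (C − P) = 6.45 + (8.5460) = 14.9960

€15.00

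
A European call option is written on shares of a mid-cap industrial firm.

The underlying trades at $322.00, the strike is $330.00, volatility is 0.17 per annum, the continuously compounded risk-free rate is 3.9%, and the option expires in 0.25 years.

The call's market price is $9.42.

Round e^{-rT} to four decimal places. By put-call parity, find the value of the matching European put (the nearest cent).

$14.22

exp(−rT) = exp(−0.039·0.25) = 0.9903
Put-call parity: C − P = S − K·e^(−rT) = 322 − 330·0.9903 = 322 − 326.7990 = -4.7990
P = C − (C − P) = 9.42 − (-4.7990) = 14.2190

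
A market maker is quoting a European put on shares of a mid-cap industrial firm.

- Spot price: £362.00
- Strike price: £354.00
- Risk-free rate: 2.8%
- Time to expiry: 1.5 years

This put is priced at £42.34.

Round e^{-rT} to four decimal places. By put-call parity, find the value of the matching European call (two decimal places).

e^(−rT) = e^(−0.028·1.5) = 0.9589
Put-call parity: C − P = S − K·e^(−rT) = 362 − 354·0.9589 = 362 − 339.4506 = 22.5494
C = P + (C − P) = 42.34 + (22.5494) = 64.8894

£64.89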